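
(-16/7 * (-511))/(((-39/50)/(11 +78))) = -5197600/39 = -133271.79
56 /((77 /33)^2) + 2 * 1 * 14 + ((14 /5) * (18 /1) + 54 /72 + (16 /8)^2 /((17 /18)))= 222937 /2380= 93.67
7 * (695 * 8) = 38920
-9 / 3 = -3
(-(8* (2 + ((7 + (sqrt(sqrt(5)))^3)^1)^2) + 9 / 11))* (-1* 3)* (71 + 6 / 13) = 515595 / 143 + 22296* (5^(3 / 4) + 7)^2 / 13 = 187105.35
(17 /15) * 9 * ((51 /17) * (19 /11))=2907 /55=52.85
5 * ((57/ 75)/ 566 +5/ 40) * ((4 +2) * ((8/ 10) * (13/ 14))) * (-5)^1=-278889/ 19810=-14.08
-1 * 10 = -10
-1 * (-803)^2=-644809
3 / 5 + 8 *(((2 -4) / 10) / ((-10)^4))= 3749 / 6250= 0.60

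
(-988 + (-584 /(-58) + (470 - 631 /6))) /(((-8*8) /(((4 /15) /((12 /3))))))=106679 /167040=0.64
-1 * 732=-732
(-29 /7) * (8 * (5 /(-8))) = 145 /7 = 20.71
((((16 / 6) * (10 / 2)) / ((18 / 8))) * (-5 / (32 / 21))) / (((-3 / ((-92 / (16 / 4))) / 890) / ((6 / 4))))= -199013.89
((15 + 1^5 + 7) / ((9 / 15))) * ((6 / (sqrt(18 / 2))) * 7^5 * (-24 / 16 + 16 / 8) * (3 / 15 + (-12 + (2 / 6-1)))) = -72286907 / 9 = -8031878.56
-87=-87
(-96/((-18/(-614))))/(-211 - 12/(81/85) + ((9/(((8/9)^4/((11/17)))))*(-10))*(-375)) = -3078291456/32672727683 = -0.09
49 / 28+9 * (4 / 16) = 4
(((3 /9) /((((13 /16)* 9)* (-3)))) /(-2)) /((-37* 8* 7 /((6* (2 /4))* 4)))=-0.00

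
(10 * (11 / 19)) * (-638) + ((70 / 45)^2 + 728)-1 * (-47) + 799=-3258470 / 1539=-2117.26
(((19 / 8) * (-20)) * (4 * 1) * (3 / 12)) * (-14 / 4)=665 / 4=166.25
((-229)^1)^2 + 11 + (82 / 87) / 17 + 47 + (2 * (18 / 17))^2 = 1320096503 / 25143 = 52503.54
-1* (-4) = 4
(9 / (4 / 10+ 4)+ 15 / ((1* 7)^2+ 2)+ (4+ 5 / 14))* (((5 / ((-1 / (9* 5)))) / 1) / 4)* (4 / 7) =-1972350 / 9163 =-215.25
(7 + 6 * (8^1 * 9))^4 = 37141383841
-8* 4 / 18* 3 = -16 / 3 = -5.33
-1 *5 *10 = -50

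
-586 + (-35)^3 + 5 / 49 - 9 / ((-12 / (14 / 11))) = -46849819 / 1078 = -43459.94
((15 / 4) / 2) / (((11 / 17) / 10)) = 1275 / 44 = 28.98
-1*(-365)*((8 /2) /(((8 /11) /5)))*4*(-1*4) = -160600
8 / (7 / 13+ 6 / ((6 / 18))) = 104 / 241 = 0.43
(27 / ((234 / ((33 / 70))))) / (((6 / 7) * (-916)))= -0.00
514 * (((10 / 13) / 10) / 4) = 257 / 26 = 9.88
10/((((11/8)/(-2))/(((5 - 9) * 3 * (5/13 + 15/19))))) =204.93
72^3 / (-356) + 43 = -89485 / 89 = -1005.45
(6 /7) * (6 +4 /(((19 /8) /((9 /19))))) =14724 /2527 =5.83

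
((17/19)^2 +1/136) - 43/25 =-1119503/1227400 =-0.91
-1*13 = -13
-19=-19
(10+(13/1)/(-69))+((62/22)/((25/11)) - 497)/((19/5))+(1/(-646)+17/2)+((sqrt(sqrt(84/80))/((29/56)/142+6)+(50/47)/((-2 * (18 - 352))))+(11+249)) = 3976 * sqrt(2) * 21^(1/4) * 5^(3/4)/238705+13612227781/92068770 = 148.02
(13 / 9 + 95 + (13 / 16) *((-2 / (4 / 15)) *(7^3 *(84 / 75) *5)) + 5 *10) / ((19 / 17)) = -14147519 / 1368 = -10341.75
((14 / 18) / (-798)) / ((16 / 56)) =-7 / 2052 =-0.00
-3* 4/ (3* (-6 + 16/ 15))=30/ 37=0.81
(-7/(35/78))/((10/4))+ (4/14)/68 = -37103/5950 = -6.24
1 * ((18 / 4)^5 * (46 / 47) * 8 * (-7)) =-9506889 / 94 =-101137.12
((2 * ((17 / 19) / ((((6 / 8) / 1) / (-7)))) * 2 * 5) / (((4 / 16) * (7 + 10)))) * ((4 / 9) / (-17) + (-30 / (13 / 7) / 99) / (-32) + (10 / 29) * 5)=-2420537980 / 36165987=-66.93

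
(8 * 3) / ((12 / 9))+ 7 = 25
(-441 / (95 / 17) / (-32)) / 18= 833 / 6080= 0.14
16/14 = 8/7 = 1.14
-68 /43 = -1.58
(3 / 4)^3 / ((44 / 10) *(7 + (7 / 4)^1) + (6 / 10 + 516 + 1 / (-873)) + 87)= 117855 / 179376736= 0.00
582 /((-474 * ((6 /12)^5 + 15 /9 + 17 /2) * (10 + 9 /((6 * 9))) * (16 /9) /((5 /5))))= -31428 /4717801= -0.01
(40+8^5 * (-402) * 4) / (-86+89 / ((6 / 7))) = -316145424 / 107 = -2954630.13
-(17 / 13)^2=-289 / 169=-1.71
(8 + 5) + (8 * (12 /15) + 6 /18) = 296 /15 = 19.73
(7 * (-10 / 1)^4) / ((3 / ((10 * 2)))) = 1400000 / 3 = 466666.67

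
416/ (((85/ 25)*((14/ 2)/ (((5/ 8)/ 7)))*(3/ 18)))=9.36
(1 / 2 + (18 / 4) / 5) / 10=7 / 50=0.14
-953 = -953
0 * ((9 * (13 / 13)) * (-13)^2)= 0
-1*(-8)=8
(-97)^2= 9409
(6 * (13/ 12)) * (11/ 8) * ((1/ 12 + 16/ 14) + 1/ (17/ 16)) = 442585/ 22848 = 19.37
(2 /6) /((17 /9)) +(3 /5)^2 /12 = 351 /1700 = 0.21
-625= -625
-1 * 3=-3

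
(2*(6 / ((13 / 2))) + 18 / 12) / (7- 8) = -87 / 26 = -3.35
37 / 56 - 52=-2875 / 56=-51.34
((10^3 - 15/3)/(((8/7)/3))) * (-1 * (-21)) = 438795/8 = 54849.38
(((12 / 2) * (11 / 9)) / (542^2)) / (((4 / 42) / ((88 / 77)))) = 22 / 73441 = 0.00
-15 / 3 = -5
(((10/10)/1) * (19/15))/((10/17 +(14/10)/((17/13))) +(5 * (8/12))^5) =26163/8534263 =0.00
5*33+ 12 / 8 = 333 / 2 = 166.50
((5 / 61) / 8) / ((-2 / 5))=-25 / 976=-0.03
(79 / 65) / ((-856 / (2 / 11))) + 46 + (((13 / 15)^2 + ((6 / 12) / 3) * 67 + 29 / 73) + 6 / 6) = 59.31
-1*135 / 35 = -27 / 7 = -3.86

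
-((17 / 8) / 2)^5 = -1419857 / 1048576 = -1.35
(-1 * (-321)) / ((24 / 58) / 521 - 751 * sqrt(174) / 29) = -632553348673 * sqrt(174) / 8879393735530 - 9699978 / 4439696867765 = -0.94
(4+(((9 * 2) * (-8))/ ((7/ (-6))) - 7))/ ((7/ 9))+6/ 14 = 7608/ 49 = 155.27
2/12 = 0.17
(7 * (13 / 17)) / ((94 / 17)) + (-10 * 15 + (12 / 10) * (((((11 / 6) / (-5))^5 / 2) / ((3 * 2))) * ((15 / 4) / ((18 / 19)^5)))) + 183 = 195463113641257697 / 5754868300800000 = 33.96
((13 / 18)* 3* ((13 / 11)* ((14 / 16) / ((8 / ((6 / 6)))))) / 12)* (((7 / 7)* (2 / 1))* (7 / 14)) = 1183 / 50688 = 0.02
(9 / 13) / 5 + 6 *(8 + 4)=4689 / 65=72.14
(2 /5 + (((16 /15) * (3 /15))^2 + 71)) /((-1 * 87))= -401881 /489375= -0.82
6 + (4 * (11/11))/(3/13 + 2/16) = 638/37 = 17.24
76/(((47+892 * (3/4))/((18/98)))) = 171/8771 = 0.02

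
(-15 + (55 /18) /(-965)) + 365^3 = 168930580129 /3474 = 48627110.00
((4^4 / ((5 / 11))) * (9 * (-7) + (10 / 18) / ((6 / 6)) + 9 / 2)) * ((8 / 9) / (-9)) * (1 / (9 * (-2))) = -5874176 / 32805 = -179.06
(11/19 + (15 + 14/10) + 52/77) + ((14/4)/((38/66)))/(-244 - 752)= 85719979/4857160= 17.65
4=4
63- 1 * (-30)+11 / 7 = 662 / 7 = 94.57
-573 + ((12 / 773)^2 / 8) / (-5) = -1711920603 / 2987645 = -573.00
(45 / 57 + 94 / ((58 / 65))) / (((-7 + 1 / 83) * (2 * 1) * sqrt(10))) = -60673 * sqrt(10) / 79895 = -2.40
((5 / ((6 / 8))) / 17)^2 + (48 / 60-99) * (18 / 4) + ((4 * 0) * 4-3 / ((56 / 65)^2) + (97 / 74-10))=-685804312099 / 1508996160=-454.48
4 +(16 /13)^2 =932 /169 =5.51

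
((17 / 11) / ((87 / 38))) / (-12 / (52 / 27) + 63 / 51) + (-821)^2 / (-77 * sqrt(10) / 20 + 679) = 14828902 * sqrt(10) / 2633673 + 460456596145787 / 463758211224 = 1010.69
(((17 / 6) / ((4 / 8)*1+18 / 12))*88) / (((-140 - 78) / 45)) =-2805 / 109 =-25.73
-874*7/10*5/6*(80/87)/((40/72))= -24472/29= -843.86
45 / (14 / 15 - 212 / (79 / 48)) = -53325 / 151534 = -0.35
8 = 8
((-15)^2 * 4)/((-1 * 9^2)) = -100/9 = -11.11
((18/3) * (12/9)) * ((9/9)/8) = 1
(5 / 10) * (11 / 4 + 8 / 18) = 1.60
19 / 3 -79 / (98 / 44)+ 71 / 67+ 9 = -187883 / 9849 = -19.08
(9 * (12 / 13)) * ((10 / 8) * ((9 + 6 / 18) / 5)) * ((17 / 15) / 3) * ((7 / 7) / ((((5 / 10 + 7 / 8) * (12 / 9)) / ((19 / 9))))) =18088 / 2145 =8.43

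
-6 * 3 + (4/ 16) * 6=-33/ 2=-16.50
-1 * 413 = -413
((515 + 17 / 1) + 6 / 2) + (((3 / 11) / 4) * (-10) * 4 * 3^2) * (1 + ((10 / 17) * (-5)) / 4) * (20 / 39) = 1292485 / 2431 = 531.67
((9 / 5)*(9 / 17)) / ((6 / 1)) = 27 / 170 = 0.16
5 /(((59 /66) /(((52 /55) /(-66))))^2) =2704 /2106005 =0.00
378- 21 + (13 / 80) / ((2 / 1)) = 57133 / 160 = 357.08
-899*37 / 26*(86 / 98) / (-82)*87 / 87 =1430309 / 104468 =13.69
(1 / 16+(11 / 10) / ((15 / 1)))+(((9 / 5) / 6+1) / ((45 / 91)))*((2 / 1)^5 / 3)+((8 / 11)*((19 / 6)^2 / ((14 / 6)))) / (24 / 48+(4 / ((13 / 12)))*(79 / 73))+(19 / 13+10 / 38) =10725690094201 / 350544514320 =30.60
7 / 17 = 0.41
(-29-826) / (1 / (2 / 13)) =-131.54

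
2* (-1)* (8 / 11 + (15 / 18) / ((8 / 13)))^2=-1207801 / 139392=-8.66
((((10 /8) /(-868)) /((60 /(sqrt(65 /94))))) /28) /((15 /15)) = -sqrt(6110) /109659648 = -0.00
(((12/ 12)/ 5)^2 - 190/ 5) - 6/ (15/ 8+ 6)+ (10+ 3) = -13504/ 525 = -25.72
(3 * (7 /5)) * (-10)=-42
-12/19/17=-12/323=-0.04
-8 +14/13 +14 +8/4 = 118/13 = 9.08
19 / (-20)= -19 / 20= -0.95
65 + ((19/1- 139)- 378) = -433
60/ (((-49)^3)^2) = 60/ 13841287201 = 0.00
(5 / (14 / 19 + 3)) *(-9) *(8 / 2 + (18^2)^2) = -89757900 / 71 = -1264195.77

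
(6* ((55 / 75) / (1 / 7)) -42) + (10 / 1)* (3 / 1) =94 / 5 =18.80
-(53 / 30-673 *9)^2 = -32999265649 / 900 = -36665850.72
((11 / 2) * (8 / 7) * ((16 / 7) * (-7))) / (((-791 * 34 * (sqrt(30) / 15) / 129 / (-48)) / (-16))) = 17436672 * sqrt(30) / 94129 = 1014.61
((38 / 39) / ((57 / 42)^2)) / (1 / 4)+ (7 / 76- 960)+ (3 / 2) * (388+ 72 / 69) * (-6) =-303991433 / 68172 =-4459.18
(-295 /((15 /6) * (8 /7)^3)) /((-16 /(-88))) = -222607 /512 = -434.78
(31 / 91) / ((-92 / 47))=-1457 / 8372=-0.17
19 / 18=1.06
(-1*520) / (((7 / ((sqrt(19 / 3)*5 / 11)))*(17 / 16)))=-41600*sqrt(57) / 3927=-79.98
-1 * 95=-95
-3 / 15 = -0.20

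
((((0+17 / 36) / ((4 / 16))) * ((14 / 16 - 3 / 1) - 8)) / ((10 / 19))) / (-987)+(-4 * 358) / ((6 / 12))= -2863.96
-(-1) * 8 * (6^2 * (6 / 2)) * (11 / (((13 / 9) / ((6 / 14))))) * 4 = 1026432 / 91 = 11279.47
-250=-250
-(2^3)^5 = -32768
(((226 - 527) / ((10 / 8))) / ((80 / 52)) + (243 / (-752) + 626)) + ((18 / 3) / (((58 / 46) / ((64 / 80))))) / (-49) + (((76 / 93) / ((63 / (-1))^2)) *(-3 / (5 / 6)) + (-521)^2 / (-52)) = -1381021235160811 / 290683738800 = -4750.94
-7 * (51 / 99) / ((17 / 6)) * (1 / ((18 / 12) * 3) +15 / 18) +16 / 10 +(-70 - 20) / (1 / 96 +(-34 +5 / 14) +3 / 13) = 38749729 / 13130865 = 2.95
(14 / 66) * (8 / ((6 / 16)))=4.53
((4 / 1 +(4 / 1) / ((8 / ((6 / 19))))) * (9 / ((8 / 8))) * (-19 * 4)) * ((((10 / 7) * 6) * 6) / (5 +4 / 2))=-1023840 / 49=-20894.69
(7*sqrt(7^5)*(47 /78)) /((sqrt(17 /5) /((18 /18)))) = 16121*sqrt(595) /1326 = 296.56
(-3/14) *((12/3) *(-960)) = 5760/7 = 822.86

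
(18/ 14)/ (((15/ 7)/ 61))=36.60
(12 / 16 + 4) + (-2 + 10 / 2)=31 / 4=7.75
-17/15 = -1.13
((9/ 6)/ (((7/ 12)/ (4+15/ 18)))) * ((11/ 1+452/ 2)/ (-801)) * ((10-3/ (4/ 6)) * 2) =-25201/ 623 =-40.45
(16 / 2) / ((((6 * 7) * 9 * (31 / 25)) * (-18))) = -50 / 52731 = -0.00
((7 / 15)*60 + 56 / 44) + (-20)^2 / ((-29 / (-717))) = 3164138 / 319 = 9918.93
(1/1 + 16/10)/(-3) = -13/15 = -0.87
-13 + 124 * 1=111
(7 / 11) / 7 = 1 / 11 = 0.09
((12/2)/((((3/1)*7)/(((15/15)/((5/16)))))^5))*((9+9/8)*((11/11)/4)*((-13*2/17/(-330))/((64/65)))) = 173056/29464771875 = 0.00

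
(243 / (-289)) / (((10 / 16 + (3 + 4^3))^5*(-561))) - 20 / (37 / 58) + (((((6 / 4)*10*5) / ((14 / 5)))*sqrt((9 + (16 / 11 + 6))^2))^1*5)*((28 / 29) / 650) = -980919758011475573469793 / 34935651697971791616707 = -28.08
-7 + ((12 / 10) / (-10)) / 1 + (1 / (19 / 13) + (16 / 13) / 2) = -5.82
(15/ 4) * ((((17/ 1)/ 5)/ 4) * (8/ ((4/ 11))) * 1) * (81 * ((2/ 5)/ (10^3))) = 45441/ 20000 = 2.27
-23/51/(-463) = 23/23613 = 0.00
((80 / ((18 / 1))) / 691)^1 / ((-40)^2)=1 / 248760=0.00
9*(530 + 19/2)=9711/2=4855.50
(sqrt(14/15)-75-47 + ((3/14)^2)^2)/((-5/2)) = 4686671/96040-2 * sqrt(210)/75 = 48.41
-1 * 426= -426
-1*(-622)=622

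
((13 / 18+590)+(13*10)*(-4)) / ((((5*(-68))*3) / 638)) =-406087 / 9180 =-44.24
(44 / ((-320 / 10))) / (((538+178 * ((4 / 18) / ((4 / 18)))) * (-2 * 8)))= 11 / 91648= 0.00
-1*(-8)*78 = 624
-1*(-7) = 7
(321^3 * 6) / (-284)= -99228483 / 142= -698792.13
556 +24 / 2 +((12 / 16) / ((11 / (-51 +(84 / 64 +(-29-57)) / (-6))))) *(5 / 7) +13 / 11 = 5592151 / 9856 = 567.39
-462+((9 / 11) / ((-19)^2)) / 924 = -565057413 / 1223068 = -462.00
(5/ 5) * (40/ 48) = 5/ 6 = 0.83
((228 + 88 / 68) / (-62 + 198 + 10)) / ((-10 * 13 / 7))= -13643 / 161330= -0.08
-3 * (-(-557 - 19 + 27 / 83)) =-143343 / 83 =-1727.02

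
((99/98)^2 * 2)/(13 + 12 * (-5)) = -9801/225694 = -0.04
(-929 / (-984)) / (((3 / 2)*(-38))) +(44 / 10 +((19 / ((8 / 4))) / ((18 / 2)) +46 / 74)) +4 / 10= 6.46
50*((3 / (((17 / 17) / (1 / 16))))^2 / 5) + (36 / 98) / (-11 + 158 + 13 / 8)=0.35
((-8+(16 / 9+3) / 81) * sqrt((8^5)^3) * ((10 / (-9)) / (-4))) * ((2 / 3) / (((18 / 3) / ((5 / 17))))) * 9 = -303510323200 * sqrt(2) / 111537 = -3848305.18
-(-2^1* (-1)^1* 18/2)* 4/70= -1.03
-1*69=-69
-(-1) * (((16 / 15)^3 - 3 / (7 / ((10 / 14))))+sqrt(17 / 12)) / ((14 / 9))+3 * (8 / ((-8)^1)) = -621671 / 257250+3 * sqrt(51) / 28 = -1.65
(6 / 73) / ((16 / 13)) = 39 / 584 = 0.07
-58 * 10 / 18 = -290 / 9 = -32.22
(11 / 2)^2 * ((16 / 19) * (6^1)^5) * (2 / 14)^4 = 3763584 / 45619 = 82.50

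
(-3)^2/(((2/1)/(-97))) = -873/2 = -436.50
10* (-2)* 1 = -20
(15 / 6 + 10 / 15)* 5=95 / 6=15.83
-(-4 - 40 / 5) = 12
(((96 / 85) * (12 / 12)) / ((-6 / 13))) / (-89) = 208 / 7565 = 0.03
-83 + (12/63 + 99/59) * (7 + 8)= -22704/413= -54.97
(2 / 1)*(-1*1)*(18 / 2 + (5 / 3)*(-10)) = 46 / 3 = 15.33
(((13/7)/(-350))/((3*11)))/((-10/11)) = 13/73500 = 0.00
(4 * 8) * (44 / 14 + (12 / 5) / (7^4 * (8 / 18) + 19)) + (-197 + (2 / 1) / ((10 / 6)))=-32555883 / 342125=-95.16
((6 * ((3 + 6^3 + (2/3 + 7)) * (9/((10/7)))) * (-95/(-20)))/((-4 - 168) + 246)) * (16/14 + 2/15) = 129846/185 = 701.87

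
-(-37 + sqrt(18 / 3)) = 37 -sqrt(6) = 34.55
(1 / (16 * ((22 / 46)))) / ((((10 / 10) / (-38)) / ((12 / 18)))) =-437 / 132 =-3.31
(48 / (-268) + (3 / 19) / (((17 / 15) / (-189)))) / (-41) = 573711 / 887281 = 0.65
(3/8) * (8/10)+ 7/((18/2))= 97/90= 1.08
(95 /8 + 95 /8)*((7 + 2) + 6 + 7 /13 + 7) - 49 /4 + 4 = 527.04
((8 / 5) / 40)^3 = 1 / 15625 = 0.00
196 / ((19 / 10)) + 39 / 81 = 53167 / 513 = 103.64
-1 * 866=-866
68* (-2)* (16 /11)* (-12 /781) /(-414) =-4352 /592779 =-0.01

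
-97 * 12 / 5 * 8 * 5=-9312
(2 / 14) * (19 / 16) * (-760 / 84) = -1.53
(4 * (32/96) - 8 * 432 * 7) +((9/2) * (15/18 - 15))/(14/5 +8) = -1742153/72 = -24196.57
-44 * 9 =-396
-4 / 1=-4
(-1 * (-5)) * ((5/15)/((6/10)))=25/9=2.78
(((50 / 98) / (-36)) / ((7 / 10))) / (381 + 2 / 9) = -125 / 2353666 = -0.00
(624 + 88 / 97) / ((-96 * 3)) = -7577 / 3492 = -2.17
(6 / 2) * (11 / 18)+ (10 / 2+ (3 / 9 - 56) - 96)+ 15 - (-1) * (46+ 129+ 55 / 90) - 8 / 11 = 4460 / 99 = 45.05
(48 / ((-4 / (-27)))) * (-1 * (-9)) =2916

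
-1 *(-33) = 33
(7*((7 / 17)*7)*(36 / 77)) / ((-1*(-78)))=294 / 2431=0.12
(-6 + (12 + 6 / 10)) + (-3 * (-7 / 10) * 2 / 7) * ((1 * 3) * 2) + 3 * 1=66 / 5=13.20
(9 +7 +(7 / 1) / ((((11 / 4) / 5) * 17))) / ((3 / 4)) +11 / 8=35465 / 1496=23.71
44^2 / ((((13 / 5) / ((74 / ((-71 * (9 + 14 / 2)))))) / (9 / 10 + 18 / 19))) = -120879 / 1349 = -89.61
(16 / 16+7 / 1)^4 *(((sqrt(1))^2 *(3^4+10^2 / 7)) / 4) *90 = 61470720 / 7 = 8781531.43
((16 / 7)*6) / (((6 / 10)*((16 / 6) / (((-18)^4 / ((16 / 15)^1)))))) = 5904900 / 7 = 843557.14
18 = 18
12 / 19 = 0.63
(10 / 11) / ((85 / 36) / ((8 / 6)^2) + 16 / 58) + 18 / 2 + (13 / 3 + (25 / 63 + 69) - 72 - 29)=-36522517 / 2063061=-17.70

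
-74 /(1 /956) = -70744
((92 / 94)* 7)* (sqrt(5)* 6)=1932* sqrt(5) / 47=91.92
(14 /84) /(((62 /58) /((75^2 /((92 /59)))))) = 562.43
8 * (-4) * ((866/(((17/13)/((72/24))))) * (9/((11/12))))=-116722944/187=-624186.87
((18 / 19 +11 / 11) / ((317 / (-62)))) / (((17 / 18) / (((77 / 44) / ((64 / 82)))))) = -2962701 / 3276512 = -0.90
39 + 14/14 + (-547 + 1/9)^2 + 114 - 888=24166630/81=298353.46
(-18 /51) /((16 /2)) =-3 /68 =-0.04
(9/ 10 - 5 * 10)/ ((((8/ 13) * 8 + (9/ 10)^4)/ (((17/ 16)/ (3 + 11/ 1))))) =-0.67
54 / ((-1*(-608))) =27 / 304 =0.09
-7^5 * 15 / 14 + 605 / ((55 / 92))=-16995.50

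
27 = 27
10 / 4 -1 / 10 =12 / 5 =2.40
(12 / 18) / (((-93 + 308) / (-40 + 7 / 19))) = -502 / 4085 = -0.12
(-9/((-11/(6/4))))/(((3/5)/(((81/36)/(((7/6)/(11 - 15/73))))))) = 239355/5621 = 42.58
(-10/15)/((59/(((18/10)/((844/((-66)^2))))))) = -6534/62245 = -0.10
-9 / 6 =-3 / 2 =-1.50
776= 776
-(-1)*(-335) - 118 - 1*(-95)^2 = -9478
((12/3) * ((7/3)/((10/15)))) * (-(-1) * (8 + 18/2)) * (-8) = -1904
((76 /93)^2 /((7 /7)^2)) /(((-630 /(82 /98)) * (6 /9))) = -59204 /44499105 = -0.00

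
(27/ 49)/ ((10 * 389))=27/ 190610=0.00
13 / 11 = 1.18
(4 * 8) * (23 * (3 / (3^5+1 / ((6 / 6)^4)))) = 552 / 61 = 9.05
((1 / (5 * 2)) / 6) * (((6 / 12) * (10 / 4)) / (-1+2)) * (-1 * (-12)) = 1 / 4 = 0.25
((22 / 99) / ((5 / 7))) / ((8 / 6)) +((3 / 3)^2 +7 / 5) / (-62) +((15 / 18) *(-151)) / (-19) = 60232 / 8835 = 6.82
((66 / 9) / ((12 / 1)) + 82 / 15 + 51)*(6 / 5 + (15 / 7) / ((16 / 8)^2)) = 99.07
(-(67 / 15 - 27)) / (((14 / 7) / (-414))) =-4664.40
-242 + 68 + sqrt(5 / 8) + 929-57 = sqrt(10) / 4 + 698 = 698.79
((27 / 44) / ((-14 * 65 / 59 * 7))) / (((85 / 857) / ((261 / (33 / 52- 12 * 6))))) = 118772487 / 566731550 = 0.21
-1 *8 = -8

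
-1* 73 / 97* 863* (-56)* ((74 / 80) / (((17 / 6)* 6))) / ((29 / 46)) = 750570086 / 239105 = 3139.08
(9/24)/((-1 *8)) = -3/64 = -0.05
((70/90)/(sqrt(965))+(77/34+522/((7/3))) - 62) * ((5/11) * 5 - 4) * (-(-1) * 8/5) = -2966052/6545 - 1064 * sqrt(965)/477675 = -453.25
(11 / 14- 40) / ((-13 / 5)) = 2745 / 182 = 15.08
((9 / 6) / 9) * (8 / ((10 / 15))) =2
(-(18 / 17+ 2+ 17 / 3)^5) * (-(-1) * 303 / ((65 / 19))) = -4479525.85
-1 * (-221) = 221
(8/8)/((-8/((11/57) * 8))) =-11/57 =-0.19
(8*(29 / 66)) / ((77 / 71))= 8236 / 2541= 3.24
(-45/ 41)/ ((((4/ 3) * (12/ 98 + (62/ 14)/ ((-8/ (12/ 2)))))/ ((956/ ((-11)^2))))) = 2107980/ 1036849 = 2.03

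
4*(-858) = -3432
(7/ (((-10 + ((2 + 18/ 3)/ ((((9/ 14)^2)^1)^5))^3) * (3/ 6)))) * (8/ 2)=1186952431706053698400244129628/ 6195566471048265051935887962947335051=0.00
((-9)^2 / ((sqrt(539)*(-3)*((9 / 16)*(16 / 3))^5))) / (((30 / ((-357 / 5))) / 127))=2159*sqrt(11) / 4950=1.45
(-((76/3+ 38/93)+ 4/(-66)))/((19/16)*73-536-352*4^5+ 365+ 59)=420352/5900227179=0.00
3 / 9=1 / 3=0.33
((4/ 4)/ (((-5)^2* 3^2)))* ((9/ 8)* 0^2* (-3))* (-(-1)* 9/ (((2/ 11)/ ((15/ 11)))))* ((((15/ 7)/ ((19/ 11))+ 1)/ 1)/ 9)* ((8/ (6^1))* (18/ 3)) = 0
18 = 18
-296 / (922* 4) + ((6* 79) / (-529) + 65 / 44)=0.50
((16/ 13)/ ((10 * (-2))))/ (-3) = 4/ 195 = 0.02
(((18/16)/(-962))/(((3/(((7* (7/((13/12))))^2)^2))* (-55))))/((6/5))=3735591048/151116251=24.72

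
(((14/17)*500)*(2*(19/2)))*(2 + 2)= 532000/17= 31294.12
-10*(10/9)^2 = -1000/81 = -12.35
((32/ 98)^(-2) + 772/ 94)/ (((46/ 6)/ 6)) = 1904967/ 138368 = 13.77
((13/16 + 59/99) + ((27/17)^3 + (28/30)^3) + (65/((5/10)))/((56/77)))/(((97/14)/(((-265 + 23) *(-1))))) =41566509753769/6433573500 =6460.87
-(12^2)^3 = -2985984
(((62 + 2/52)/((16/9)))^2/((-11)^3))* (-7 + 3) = 210743289/57584384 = 3.66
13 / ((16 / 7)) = 5.69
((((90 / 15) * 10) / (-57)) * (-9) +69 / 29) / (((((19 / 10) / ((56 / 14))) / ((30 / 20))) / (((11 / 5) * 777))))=63983.71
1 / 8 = 0.12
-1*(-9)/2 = 9/2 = 4.50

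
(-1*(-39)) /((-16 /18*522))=-39 /464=-0.08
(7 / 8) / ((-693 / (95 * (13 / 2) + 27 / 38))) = -0.78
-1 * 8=-8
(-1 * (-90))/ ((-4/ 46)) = -1035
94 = 94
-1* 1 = -1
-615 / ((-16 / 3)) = 1845 / 16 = 115.31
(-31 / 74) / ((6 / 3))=-31 / 148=-0.21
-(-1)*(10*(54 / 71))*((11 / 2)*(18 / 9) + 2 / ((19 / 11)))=124740 / 1349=92.47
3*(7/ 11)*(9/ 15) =63/ 55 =1.15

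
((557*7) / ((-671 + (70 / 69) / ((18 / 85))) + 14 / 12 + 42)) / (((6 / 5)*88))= -4035465 / 68096072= -0.06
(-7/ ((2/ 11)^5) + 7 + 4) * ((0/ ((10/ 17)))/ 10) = 0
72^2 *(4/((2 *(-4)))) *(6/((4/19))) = -73872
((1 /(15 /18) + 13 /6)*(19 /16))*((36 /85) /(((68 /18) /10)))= 51813 /11560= 4.48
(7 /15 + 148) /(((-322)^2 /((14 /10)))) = 2227 /1110900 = 0.00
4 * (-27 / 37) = -108 / 37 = -2.92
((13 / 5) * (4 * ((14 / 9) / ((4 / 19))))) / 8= 1729 / 180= 9.61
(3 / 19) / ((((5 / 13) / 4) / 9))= 1404 / 95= 14.78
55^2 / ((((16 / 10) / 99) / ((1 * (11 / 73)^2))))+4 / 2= 181267639 / 42632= 4251.91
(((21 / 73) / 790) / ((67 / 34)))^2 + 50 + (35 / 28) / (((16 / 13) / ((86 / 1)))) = 16403948471973243 / 119437167456800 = 137.34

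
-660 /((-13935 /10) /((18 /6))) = 1320 /929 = 1.42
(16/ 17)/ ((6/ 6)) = 16/ 17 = 0.94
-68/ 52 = -17/ 13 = -1.31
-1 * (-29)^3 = 24389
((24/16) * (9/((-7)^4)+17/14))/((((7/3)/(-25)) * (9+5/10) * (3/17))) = -7457475/638666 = -11.68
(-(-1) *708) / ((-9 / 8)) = -1888 / 3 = -629.33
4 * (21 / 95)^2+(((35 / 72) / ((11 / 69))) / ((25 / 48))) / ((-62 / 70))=-19740826 / 3077525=-6.41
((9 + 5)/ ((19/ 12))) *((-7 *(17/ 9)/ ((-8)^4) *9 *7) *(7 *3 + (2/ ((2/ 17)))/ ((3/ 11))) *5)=-3644375/ 4864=-749.25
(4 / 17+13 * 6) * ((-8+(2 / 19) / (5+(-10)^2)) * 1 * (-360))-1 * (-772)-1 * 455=3835309 / 17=225606.41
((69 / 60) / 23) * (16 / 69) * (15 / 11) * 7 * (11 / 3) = 28 / 69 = 0.41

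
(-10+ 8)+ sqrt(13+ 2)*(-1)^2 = -2+ sqrt(15) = 1.87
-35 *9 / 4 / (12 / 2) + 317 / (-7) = -3271 / 56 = -58.41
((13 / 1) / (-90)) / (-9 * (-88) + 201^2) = -13 / 3707370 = -0.00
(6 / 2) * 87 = 261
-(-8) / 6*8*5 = 160 / 3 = 53.33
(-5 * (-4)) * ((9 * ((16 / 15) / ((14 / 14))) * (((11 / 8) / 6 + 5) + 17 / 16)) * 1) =1208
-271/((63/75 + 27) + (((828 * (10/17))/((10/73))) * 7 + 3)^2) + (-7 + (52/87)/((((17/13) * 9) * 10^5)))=-3475959162770863664813/496565599680521325000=-7.00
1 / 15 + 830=12451 / 15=830.07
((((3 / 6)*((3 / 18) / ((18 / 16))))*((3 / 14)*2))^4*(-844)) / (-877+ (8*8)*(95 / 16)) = 13504 / 7829221617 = 0.00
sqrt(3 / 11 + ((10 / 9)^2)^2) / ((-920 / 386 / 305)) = -11773*sqrt(1426513) / 81972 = -171.54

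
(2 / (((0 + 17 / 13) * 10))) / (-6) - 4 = -4.03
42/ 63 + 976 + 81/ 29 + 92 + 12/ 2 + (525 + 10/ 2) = 139849/ 87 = 1607.46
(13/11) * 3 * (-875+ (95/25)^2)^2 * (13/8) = 58666515843/13750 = 4266655.70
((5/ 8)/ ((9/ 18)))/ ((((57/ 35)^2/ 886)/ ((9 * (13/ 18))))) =35273875/ 12996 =2714.21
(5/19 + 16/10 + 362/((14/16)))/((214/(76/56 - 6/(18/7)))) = -11330719/5977020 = -1.90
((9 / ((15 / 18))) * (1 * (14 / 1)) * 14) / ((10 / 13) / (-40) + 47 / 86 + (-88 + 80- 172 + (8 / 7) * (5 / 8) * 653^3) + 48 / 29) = 4804162272 / 451386910760665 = 0.00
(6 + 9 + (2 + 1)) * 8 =144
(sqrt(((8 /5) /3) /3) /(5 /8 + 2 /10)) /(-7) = -16*sqrt(10) /693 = -0.07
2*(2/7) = 4/7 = 0.57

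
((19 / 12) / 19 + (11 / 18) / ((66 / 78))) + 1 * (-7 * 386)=-97243 / 36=-2701.19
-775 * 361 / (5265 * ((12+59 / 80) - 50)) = 4476400 / 3138993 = 1.43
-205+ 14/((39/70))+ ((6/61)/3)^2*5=-26102035/145119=-179.87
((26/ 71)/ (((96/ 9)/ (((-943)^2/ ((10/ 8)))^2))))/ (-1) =-30839787576039/ 1775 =-17374528211.85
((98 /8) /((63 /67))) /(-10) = -469 /360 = -1.30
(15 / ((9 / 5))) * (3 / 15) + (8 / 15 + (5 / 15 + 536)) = 8078 / 15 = 538.53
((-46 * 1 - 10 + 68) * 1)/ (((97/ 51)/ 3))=1836/ 97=18.93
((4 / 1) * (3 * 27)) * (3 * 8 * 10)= 77760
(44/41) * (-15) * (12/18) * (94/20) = -2068/41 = -50.44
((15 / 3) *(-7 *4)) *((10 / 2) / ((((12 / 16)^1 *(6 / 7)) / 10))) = -98000 / 9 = -10888.89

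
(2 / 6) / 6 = 1 / 18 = 0.06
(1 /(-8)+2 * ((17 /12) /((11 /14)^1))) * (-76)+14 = -16537 /66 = -250.56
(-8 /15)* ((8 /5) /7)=-64 /525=-0.12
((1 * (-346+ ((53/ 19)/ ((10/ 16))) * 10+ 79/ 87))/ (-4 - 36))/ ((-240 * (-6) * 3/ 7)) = 3476627/ 285638400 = 0.01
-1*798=-798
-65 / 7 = -9.29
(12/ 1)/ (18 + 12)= 2/ 5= 0.40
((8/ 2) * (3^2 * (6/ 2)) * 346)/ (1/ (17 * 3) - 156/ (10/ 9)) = -9528840/ 35797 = -266.19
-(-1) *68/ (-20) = -17/ 5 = -3.40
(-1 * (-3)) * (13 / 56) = 39 / 56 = 0.70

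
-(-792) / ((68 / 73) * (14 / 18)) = 130086 / 119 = 1093.16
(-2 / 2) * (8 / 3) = -8 / 3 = -2.67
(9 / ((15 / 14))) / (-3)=-14 / 5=-2.80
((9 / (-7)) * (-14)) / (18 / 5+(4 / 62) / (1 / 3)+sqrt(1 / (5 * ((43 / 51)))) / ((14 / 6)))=384063960 / 80697457 - 201810 * sqrt(10965) / 80697457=4.50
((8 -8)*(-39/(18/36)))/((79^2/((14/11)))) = 0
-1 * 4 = -4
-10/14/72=-5/504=-0.01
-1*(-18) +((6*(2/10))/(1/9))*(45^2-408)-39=87213/5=17442.60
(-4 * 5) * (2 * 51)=-2040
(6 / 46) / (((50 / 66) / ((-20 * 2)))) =-792 / 115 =-6.89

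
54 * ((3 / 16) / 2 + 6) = 5265 / 16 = 329.06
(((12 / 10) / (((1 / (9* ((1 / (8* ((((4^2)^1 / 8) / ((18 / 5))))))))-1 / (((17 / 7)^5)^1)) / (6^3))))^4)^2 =243599851065002291851361105632143476272449034697006098772449601057344312098566416027877376 / 34825843627563492755235599234120368000267994419777867868408250390625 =6994801150264200377381.24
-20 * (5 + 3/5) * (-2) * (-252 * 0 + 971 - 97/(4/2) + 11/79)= 16327024/79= 206671.19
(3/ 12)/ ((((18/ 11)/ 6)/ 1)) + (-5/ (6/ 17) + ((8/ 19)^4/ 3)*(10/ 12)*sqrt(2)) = -53/ 4 + 10240*sqrt(2)/ 1172889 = -13.24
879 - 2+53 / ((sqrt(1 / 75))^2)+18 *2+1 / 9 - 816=36649 / 9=4072.11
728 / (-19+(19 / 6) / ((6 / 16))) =-6552 / 95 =-68.97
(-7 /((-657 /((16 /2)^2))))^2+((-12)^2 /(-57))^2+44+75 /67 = 542547069127 /10440294363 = 51.97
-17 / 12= -1.42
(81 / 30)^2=729 / 100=7.29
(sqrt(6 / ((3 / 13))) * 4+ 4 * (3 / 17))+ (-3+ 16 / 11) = -157 / 187+ 4 * sqrt(26) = 19.56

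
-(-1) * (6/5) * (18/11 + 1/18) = 67/33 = 2.03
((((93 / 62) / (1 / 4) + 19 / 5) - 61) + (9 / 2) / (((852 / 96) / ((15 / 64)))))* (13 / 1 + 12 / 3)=-4932397 / 5680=-868.38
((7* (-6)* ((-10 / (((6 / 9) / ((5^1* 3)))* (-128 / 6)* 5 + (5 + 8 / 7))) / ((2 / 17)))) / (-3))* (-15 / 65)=134946 / 689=195.86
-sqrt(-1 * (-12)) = -2 * sqrt(3) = -3.46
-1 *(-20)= 20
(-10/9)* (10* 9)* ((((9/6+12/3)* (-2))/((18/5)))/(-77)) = -250/63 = -3.97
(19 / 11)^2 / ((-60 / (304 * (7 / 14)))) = -13718 / 1815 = -7.56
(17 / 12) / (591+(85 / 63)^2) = 22491 / 9411616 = 0.00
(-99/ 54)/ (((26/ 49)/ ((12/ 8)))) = -539/ 104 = -5.18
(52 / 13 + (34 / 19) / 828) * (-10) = -157405 / 3933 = -40.02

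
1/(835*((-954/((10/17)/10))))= -1/13542030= -0.00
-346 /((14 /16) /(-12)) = 33216 /7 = 4745.14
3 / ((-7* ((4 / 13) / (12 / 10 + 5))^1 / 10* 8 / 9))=-97.15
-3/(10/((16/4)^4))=-384/5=-76.80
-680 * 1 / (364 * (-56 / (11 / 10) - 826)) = 935 / 438893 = 0.00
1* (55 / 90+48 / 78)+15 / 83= 27331 / 19422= 1.41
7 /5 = 1.40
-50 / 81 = -0.62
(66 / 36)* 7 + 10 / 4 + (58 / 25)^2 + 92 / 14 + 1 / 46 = 16487749 / 603750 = 27.31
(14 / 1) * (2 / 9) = 28 / 9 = 3.11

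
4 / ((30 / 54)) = 7.20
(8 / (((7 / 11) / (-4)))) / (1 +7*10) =-0.71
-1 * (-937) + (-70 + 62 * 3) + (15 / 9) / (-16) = 50539 / 48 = 1052.90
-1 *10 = -10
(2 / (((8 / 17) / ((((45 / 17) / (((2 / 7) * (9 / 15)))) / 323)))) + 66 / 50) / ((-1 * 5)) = -98397 / 323000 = -0.30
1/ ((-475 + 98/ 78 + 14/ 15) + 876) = 195/ 78622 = 0.00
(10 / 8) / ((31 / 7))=35 / 124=0.28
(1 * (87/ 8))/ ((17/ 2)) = 1.28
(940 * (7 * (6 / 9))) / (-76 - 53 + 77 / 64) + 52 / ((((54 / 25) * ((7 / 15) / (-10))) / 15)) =-1334983180 / 171759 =-7772.42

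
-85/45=-17/9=-1.89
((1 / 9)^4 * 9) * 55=55 / 729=0.08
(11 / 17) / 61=0.01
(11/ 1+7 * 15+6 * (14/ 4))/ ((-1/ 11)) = -1507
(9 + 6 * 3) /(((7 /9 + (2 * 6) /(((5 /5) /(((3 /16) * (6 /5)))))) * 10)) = 243 /313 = 0.78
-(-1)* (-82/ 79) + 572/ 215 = 1.62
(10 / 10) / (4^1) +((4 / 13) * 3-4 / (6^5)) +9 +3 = 332897 / 25272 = 13.17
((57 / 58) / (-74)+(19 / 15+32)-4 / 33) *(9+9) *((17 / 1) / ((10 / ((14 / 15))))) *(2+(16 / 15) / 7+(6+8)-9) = 99853017827 / 14753750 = 6767.98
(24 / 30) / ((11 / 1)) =4 / 55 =0.07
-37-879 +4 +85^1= -827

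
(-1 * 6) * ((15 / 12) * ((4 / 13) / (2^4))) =-15 / 104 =-0.14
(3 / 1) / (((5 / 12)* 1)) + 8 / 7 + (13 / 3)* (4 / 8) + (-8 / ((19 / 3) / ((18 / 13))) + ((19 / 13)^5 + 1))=16.43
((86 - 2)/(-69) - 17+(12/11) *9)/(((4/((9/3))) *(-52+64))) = -2125/4048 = -0.52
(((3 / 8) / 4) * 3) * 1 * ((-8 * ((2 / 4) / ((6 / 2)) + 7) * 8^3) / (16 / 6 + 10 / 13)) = -160992 / 67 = -2402.87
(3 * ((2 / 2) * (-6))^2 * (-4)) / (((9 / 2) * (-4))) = 24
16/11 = 1.45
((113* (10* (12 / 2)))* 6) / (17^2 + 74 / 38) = 96615 / 691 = 139.82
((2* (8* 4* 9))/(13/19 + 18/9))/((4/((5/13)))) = 20.63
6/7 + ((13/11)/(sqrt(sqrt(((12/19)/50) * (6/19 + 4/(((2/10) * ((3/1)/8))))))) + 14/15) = 3.09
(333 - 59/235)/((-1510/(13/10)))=-254137/887125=-0.29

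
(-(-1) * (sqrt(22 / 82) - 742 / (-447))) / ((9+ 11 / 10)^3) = 1000 * sqrt(451) / 42242341+ 742000 / 460544547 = 0.00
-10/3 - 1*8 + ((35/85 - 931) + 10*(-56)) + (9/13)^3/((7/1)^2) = -8245967315/5490303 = -1501.91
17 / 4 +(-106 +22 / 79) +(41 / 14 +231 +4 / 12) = 881197 / 6636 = 132.79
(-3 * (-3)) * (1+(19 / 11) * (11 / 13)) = 288 / 13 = 22.15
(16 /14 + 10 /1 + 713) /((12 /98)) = 35483 /6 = 5913.83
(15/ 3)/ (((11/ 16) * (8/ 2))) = 20/ 11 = 1.82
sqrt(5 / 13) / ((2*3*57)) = sqrt(65) / 4446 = 0.00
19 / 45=0.42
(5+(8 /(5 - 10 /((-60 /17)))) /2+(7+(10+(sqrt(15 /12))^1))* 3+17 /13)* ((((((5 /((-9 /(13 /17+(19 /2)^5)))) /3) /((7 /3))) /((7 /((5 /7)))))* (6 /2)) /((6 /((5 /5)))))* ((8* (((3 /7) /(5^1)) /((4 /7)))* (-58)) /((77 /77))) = 6103644355* sqrt(5) /186592+215623444129085 /171011568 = 1334014.94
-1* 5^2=-25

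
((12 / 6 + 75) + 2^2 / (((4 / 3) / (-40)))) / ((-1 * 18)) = 43 / 18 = 2.39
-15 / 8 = -1.88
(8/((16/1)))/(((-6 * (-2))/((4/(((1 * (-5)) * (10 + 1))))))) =-0.00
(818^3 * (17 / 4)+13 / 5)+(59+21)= 11631048343 / 5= 2326209668.60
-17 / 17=-1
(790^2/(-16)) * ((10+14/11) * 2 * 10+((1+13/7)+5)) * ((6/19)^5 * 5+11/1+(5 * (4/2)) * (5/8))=-479328942158932875/3050553968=-157128491.15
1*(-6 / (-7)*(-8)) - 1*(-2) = -34 / 7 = -4.86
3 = 3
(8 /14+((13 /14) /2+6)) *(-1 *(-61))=12017 /28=429.18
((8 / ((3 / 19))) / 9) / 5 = 152 / 135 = 1.13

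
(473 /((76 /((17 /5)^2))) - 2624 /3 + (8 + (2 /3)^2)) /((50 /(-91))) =1235973557 /855000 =1445.58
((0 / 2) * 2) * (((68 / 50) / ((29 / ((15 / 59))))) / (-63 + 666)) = 0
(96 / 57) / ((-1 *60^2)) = -2 / 4275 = -0.00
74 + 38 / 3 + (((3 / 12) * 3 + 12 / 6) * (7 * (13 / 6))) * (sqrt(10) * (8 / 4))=260 / 3 + 1001 * sqrt(10) / 12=350.45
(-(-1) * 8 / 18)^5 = 1024 / 59049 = 0.02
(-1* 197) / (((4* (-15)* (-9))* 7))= -197 / 3780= -0.05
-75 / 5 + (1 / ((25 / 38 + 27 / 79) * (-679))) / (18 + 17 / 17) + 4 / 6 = -87620671 / 6113037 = -14.33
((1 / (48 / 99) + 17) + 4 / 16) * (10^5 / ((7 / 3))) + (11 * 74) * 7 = 5833636 / 7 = 833376.57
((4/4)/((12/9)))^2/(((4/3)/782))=329.91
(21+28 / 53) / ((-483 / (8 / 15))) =-1304 / 54855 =-0.02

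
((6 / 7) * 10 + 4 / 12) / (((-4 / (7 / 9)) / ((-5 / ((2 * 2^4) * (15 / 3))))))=187 / 3456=0.05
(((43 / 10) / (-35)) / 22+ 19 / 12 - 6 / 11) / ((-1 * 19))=-11923 / 219450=-0.05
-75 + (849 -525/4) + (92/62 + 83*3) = 110761/124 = 893.23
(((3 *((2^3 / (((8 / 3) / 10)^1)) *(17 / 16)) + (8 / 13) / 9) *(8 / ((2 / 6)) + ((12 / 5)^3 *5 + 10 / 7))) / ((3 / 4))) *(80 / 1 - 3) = 8151047707 / 8775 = 928894.33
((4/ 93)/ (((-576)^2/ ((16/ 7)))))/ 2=1/ 6749568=0.00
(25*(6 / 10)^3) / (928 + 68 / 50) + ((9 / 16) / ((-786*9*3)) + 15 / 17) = 6617388031 / 7450864992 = 0.89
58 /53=1.09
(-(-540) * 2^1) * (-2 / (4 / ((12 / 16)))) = -405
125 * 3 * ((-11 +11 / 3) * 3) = -8250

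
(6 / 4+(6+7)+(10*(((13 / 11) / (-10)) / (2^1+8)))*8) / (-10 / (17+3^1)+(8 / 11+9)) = 213 / 145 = 1.47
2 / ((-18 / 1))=-1 / 9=-0.11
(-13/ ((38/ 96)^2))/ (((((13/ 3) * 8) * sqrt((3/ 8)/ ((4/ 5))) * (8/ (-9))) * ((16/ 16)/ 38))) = 2592 * sqrt(30)/ 95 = 149.44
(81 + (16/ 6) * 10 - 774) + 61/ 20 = -39797/ 60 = -663.28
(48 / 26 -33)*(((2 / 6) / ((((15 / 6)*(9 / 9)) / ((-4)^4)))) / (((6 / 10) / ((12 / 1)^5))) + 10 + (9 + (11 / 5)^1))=-5733097866 / 13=-441007528.15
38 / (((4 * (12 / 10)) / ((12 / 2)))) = 95 / 2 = 47.50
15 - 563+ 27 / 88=-48197 / 88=-547.69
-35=-35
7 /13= 0.54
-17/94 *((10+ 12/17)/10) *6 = -273/235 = -1.16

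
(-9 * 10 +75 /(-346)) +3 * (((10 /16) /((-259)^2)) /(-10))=-16751467839 /185680208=-90.22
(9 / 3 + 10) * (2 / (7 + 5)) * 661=8593 / 6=1432.17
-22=-22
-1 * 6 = -6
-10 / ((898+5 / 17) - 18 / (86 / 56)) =-1462 / 129617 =-0.01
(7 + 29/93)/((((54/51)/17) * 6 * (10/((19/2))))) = 93347/5022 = 18.59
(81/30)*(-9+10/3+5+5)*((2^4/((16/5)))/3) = 39/2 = 19.50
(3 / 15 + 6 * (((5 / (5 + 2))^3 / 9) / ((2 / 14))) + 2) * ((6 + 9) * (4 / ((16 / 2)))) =2867 / 98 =29.26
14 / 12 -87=-515 / 6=-85.83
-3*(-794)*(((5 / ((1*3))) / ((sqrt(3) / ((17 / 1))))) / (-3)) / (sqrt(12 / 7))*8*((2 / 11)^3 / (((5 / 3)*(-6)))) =215968*sqrt(7) / 11979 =47.70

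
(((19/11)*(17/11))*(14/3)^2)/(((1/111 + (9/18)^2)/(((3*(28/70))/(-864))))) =-585599/1878525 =-0.31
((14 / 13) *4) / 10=28 / 65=0.43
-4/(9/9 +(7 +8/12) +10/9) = -9/22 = -0.41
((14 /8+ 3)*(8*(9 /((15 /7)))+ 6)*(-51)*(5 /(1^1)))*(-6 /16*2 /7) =287793 /56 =5139.16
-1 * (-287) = 287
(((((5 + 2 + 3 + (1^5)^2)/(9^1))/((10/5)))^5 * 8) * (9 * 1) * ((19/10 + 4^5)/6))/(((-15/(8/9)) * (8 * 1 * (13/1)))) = -1652222209/2763493200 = -0.60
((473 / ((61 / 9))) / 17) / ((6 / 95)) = 134805 / 2074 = 65.00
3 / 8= 0.38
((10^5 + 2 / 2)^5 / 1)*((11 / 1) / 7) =110005500110001100005500011 / 7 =15715071444285871429357140.00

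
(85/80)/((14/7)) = 17/32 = 0.53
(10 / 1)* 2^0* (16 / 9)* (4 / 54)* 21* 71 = 159040 / 81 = 1963.46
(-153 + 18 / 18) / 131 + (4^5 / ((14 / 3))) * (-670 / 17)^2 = 90325554904 / 265013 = 340834.43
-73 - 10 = -83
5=5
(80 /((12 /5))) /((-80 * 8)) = -5 /96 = -0.05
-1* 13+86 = 73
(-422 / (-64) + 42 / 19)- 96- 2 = -54231 / 608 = -89.20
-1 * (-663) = 663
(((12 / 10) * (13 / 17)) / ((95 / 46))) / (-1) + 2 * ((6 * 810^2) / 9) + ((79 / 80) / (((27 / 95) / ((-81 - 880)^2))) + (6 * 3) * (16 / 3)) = 14245591200959 / 3488400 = 4083703.47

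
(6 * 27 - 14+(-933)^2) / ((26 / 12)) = 5223822 / 13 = 401832.46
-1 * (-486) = 486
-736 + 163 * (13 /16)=-9657 /16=-603.56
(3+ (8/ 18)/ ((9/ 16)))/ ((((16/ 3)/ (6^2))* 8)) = 3.20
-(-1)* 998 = 998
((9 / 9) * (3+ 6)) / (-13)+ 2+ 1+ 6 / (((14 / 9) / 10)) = 3720 / 91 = 40.88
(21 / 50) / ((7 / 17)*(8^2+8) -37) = -357 / 6250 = -0.06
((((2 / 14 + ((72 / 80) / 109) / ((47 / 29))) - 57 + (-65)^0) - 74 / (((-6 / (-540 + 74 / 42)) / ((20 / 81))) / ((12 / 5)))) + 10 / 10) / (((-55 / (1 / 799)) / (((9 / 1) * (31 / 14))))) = 10774952790649 / 5956946018100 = 1.81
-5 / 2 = -2.50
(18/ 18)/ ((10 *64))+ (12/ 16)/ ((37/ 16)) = 7717/ 23680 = 0.33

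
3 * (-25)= -75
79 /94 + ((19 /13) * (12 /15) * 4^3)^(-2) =934709167 /1111949312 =0.84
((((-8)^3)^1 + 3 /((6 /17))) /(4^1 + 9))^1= -1007 /26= -38.73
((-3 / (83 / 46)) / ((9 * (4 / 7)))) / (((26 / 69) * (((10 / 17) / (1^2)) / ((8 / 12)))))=-62951 / 64740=-0.97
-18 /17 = -1.06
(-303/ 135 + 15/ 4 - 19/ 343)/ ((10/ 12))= 1.74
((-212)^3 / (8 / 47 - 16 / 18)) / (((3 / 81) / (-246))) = -88058896290.95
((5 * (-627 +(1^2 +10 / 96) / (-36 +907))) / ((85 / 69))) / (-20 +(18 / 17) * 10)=602911949 / 2229760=270.39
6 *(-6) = -36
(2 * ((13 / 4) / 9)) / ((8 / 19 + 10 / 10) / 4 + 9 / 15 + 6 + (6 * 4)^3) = 2470 / 47301867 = 0.00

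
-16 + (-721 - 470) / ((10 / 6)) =-3653 / 5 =-730.60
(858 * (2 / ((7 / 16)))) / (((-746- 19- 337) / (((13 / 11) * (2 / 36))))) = -2704 / 11571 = -0.23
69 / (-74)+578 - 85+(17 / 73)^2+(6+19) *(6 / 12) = 99497794 / 197173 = 504.62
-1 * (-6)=6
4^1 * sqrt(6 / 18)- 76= -76 + 4 * sqrt(3) / 3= -73.69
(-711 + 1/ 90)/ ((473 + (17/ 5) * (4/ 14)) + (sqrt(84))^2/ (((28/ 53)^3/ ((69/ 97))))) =-2433117736/ 3008795319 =-0.81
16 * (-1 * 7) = -112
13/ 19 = 0.68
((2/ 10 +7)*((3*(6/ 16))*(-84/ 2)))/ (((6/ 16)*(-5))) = 4536/ 25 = 181.44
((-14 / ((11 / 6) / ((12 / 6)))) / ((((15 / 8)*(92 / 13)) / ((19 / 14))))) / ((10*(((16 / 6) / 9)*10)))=-6669 / 126500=-0.05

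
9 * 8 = 72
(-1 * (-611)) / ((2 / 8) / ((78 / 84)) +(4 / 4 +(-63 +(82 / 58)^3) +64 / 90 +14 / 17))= -296394395310 / 27830135399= -10.65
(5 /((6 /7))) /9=35 /54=0.65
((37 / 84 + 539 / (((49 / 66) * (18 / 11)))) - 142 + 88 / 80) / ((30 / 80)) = 84898 / 105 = 808.55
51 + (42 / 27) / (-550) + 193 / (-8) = 532069 / 19800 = 26.87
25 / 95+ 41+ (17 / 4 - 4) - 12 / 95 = 15727 / 380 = 41.39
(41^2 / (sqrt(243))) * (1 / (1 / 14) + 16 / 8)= 26896 * sqrt(3) / 27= 1725.38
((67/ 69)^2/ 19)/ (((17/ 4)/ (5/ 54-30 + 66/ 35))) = -0.33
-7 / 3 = -2.33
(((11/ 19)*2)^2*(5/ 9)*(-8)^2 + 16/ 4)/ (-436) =-0.12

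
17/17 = 1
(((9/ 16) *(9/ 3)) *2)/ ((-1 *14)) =-27/ 112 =-0.24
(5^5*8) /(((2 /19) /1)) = 237500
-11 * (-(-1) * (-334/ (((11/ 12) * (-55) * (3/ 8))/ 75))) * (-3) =480960/ 11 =43723.64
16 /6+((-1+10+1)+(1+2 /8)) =167 /12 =13.92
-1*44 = -44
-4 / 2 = -2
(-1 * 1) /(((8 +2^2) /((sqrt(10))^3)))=-5 * sqrt(10) /6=-2.64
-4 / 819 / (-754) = 2 / 308763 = 0.00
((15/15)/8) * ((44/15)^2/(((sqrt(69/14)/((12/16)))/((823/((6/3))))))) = 149.52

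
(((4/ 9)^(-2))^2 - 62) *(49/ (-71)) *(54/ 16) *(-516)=-1589080437/ 36352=-43713.70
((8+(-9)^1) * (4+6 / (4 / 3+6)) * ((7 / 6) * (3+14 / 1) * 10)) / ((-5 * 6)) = 6307 / 198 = 31.85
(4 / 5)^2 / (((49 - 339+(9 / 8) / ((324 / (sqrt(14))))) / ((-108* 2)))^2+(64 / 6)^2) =517133825998848* sqrt(14) / 250070722459285139804405+6923550862991892676608 / 1250353612296425699022025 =0.01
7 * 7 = 49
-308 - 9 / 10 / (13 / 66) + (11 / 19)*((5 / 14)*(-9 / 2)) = -10840819 / 34580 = -313.50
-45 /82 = -0.55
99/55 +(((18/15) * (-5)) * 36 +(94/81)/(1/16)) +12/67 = -5303617/27135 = -195.45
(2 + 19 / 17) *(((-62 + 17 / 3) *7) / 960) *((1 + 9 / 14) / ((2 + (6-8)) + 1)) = -206011 / 97920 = -2.10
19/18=1.06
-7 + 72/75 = -151/25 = -6.04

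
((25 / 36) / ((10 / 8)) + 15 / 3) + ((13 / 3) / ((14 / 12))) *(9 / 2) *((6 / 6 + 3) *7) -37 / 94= 400295 / 846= 473.16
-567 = -567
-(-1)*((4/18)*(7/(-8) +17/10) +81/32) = 1303/480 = 2.71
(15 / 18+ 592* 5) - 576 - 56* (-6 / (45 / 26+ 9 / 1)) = 149801 / 62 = 2416.15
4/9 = 0.44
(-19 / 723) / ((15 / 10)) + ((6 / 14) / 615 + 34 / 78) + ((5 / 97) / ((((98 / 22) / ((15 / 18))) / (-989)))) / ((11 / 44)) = -1036566410582 / 27474169905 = -37.73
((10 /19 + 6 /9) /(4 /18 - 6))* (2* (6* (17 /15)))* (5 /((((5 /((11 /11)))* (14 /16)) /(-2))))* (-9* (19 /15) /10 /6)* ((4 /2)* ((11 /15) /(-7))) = 0.26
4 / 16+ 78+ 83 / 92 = 3641 / 46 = 79.15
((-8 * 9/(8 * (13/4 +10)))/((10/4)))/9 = -8/265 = -0.03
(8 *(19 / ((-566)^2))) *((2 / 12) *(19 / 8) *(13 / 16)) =4693 / 30754176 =0.00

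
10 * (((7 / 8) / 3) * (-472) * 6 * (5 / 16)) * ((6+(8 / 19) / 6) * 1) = -1786225 / 114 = -15668.64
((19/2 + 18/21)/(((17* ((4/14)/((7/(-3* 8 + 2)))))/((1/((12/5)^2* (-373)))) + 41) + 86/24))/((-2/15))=-1141875/482774287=-0.00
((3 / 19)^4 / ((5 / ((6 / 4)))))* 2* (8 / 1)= 1944 / 651605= 0.00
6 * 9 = 54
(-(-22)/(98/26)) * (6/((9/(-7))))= -27.24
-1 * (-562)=562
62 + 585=647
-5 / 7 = -0.71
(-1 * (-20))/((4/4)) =20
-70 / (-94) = 35 / 47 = 0.74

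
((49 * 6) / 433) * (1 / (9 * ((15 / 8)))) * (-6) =-1568 / 6495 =-0.24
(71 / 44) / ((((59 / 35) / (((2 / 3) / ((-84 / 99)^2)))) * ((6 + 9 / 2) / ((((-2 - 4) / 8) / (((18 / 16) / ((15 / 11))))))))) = -1775 / 23128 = -0.08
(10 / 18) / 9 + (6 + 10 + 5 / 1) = 1706 / 81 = 21.06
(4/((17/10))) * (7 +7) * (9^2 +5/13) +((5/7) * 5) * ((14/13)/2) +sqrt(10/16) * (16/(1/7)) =28 * sqrt(10) +592905/221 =2771.37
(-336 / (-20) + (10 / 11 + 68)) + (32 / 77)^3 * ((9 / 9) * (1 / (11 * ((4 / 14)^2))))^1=43961298 / 512435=85.79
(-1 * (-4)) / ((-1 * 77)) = -4 / 77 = -0.05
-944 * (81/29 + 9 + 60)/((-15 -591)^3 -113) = 1965408/6453808741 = 0.00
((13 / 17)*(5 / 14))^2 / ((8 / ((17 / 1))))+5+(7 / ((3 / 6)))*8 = 3122977 / 26656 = 117.16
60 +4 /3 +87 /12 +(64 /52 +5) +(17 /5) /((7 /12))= 440309 /5460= 80.64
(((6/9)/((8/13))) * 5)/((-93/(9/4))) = -65/496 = -0.13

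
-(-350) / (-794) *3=-525 / 397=-1.32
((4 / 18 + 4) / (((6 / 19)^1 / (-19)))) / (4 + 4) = -6859 / 216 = -31.75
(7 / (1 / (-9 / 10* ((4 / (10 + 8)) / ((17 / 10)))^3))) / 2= -2800 / 397953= -0.01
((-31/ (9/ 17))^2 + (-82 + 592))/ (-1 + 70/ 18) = 319039/ 234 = 1363.41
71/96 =0.74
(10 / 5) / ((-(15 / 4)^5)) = -2048 / 759375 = -0.00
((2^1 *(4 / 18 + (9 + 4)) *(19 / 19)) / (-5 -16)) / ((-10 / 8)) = 136 / 135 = 1.01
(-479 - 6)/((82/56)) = -13580/41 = -331.22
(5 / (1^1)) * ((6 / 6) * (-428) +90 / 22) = -2119.55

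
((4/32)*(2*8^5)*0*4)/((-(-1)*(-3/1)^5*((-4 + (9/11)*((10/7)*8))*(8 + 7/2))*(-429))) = 0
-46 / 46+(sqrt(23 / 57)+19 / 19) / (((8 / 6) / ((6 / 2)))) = 5 / 4+3 * sqrt(1311) / 76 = 2.68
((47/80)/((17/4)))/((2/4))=47/170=0.28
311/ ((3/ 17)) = 5287/ 3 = 1762.33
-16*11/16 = -11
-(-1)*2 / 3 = 2 / 3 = 0.67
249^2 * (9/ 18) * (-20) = -620010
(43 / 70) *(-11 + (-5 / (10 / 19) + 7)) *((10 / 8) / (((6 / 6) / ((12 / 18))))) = -387 / 56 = -6.91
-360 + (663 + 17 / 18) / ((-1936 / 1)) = -12557231 / 34848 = -360.34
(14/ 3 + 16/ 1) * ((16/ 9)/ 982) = 0.04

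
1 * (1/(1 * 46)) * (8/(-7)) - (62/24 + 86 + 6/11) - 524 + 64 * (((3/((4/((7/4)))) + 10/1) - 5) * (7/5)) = -5053049/106260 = -47.55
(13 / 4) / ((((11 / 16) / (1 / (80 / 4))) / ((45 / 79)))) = 117 / 869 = 0.13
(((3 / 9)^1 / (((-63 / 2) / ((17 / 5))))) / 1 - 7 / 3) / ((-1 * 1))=2239 / 945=2.37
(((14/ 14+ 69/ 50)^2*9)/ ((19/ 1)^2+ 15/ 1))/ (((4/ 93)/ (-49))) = -580785093/ 3760000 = -154.46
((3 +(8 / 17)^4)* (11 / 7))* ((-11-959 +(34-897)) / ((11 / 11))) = -5134689417 / 584647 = -8782.55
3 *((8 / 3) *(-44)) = -352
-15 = -15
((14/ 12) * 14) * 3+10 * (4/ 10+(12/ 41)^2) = 90533/ 1681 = 53.86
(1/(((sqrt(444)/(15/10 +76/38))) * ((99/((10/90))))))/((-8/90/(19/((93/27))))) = -665 * sqrt(111)/605616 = -0.01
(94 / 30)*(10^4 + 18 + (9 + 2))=157121 / 5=31424.20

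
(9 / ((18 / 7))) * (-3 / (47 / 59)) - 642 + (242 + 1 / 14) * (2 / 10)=-606.77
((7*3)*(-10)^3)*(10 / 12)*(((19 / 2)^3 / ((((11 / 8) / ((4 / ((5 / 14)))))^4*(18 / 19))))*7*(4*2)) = -514461092311728128 / 131769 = -3904264981230.24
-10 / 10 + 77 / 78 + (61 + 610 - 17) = 51011 / 78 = 653.99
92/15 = 6.13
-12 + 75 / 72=-263 / 24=-10.96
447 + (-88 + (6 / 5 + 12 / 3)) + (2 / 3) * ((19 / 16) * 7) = 44369 / 120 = 369.74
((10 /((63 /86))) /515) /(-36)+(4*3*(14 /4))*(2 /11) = 4905211 /642411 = 7.64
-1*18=-18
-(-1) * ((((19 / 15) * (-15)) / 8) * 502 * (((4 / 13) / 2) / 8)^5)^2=22743361 / 2312881695184912384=0.00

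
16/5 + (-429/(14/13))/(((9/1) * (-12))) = 17359/2520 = 6.89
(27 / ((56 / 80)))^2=72900 / 49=1487.76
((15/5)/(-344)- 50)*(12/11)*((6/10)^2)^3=-37622961/14781250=-2.55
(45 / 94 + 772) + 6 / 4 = 36377 / 47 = 773.98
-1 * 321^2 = -103041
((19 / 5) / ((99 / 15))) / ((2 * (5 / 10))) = 19 / 33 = 0.58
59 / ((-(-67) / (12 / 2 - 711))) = -41595 / 67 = -620.82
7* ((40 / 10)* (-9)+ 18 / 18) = -245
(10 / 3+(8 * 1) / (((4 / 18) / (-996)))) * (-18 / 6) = 107558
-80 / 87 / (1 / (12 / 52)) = -80 / 377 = -0.21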